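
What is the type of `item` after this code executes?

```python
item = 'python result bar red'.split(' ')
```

str.split() returns list

list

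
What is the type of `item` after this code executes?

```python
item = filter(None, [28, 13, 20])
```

filter() returns a filter iterator object

filter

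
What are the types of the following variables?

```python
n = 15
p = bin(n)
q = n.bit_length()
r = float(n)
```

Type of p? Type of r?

bin() returns str; float() returns float

str, float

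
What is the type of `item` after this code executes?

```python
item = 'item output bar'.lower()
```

str.lower() returns str

str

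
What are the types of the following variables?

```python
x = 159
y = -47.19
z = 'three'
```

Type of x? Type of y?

x is int; y is float

int, float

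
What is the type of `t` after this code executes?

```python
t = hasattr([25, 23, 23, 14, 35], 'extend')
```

hasattr() returns bool

bool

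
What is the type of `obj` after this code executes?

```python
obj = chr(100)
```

chr() returns str (single character)

str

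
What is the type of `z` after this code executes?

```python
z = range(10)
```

range() returns a range object

range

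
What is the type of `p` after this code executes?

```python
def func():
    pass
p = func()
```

A function with no return statement returns None

NoneType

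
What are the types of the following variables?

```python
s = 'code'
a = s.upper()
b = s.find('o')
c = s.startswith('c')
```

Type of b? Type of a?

str.find() returns int; str.upper() returns str

int, str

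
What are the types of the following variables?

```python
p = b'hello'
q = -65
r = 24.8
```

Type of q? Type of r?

q is int; r is float

int, float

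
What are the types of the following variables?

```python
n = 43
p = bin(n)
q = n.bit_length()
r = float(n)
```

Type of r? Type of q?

float() returns float; int.bit_length() returns int

float, int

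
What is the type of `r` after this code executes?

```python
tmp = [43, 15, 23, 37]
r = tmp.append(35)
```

list.append() returns None (mutates in place)

NoneType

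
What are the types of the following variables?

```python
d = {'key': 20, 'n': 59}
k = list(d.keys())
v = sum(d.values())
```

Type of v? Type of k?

sum of int values returns int; list(...) returns list

int, list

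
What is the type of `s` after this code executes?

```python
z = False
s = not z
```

'not' always returns bool

bool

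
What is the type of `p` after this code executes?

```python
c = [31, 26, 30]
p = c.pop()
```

list.pop() returns the popped element (int here)

int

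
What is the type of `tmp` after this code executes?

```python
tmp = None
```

None has type NoneType

NoneType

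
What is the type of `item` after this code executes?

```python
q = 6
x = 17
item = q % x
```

int % int returns int (6 % 17 = 6)

int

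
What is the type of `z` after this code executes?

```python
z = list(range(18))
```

list(range(...)) returns list

list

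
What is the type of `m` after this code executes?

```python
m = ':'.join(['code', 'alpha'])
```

str.join() returns str

str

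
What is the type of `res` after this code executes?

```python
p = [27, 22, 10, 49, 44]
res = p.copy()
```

list.copy() returns list

list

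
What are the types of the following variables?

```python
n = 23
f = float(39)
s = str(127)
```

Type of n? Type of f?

n is int; f is float

int, float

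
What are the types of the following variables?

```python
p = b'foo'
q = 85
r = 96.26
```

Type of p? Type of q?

p is bytes; q is int

bytes, int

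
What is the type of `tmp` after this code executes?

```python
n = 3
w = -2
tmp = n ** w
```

int ** negative int returns float

float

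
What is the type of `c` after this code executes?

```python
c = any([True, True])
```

any() returns bool

bool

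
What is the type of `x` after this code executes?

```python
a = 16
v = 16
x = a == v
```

Equality comparison returns bool

bool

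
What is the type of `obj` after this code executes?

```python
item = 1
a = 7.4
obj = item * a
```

int * float returns float (1 * 7.4 = 7.4)

float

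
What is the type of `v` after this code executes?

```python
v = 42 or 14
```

'or' returns the first truthy value (42, which is int)

int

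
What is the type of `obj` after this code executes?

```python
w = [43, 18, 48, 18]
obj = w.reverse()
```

list.reverse() returns None

NoneType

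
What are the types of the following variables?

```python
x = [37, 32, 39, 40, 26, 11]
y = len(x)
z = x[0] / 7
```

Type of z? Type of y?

int / int returns float; len() returns int

float, int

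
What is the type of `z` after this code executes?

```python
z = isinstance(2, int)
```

isinstance() returns bool

bool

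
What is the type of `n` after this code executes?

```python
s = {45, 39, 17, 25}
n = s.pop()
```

Popping from a set of ints returns int

int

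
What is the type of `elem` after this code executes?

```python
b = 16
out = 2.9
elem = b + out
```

int + float returns float (16 + 2.9 = 18.9)

float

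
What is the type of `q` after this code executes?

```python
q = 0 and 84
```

'and' returns the first falsy value (0, which is int)

int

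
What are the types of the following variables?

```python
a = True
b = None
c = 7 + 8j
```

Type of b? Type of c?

b is NoneType; c is complex

NoneType, complex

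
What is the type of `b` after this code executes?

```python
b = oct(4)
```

oct() returns str representation

str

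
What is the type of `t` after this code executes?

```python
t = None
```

None has type NoneType

NoneType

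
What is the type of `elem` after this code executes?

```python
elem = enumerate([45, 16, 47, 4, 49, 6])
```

enumerate() returns an enumerate iterator object

enumerate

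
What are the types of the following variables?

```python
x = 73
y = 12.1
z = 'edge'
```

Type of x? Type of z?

x is int; z is str

int, str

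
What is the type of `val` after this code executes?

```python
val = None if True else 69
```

Ternary: condition is True, if branch (None) taken → NoneType

NoneType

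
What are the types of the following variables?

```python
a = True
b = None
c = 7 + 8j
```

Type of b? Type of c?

b is NoneType; c is complex

NoneType, complex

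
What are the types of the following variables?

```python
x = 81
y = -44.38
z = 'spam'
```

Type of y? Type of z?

y is float; z is str

float, str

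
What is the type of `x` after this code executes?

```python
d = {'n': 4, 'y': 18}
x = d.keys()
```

.keys() returns a dict_keys view object

dict_keys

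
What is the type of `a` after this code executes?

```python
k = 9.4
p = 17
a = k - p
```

float - int returns float (9.4 - 17 = -7.6)

float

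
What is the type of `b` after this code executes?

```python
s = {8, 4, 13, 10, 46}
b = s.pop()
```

Popping from a set of ints returns int

int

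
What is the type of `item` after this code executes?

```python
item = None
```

None has type NoneType

NoneType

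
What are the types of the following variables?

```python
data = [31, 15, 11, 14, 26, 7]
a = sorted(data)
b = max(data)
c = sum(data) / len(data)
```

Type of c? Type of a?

int / int returns float; sorted() returns list

float, list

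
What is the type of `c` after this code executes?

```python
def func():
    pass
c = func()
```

A function with no return statement returns None

NoneType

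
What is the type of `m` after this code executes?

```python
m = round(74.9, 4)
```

round() with ndigits arg returns float

float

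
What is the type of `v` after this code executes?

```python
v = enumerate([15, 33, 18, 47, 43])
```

enumerate() returns an enumerate iterator object

enumerate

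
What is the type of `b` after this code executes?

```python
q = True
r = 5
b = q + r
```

bool + int returns int (True is 1, so 1 + 5 = 6)

int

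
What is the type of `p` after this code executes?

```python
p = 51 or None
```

'or' returns first truthy value (51, int)

int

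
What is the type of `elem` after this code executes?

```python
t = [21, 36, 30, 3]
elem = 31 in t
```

'in' operator returns bool

bool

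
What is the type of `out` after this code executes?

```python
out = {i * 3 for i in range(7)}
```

A set comprehension {expr for x in iterable} produces a set

set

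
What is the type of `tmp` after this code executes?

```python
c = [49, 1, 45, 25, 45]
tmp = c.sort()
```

list.sort() returns None (sorts in place)

NoneType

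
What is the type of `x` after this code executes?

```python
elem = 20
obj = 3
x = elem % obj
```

int % int returns int (20 % 3 = 2)

int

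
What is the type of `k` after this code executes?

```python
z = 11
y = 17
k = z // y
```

int // int returns int (11 // 17 = 0)

int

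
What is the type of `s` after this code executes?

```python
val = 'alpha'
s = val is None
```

'is' comparison returns bool

bool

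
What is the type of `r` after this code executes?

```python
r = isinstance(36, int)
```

isinstance() returns bool

bool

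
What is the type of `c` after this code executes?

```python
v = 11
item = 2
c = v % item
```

int % int returns int (11 % 2 = 1)

int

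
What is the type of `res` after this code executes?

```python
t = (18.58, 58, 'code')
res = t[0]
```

Index 0 of tuple is 18.58 which is float

float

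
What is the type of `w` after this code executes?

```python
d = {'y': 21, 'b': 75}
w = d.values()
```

.values() returns a dict_values view object

dict_values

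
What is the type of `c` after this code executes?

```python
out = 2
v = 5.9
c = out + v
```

int + float returns float (2 + 5.9 = 7.9)

float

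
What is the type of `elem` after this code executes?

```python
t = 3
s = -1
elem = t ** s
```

int ** negative int returns float

float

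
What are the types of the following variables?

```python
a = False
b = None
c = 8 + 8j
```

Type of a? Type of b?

a is bool; b is NoneType

bool, NoneType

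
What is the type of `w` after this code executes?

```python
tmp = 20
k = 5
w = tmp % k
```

int % int returns int (20 % 5 = 0)

int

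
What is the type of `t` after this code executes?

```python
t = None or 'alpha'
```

'or' with None returns the other value ('alpha', str)

str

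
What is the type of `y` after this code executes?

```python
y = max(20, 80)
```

max() of ints returns int

int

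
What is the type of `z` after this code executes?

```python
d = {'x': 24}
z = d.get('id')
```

dict.get() returns None when key 'id' is not found and no default given

NoneType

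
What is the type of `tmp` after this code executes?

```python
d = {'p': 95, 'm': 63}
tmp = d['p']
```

Accessing dict[str, int] with key 'p' returns int value 95

int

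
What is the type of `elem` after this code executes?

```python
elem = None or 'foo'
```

'or' with None returns the other value ('foo', str)

str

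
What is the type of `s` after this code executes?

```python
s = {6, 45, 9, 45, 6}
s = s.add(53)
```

set.add() returns None (mutates in place)

NoneType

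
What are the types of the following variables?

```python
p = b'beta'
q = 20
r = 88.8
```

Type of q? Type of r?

q is int; r is float

int, float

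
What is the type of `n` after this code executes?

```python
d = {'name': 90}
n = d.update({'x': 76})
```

dict.update() returns None

NoneType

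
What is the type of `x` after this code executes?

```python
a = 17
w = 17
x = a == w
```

Equality comparison returns bool

bool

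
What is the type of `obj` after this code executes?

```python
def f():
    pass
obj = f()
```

A function with no return statement returns None

NoneType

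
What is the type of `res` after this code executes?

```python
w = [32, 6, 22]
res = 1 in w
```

'in' operator returns bool

bool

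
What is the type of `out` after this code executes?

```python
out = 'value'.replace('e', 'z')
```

str.replace() returns str

str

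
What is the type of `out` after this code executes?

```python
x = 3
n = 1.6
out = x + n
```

int + float returns float (3 + 1.6 = 4.6)

float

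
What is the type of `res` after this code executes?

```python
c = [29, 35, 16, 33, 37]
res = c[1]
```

Indexing a list of ints returns int (c[1] = 35)

int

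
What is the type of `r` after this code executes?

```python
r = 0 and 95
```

'and' returns the first falsy value (0, which is int)

int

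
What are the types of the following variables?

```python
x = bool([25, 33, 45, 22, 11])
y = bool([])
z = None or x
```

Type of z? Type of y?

None or <bool> returns the bool; bool() returns bool

bool, bool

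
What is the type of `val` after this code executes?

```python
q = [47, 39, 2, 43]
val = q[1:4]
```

Slicing a list always returns a list

list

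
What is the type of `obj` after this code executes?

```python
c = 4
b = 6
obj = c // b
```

int // int returns int (4 // 6 = 0)

int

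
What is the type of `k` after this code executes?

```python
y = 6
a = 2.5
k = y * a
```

int * float returns float (6 * 2.5 = 15.0)

float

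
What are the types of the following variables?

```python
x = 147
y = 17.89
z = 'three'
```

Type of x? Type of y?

x is int; y is float

int, float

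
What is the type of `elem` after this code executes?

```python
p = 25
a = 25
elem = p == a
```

Equality comparison returns bool

bool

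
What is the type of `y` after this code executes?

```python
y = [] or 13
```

'or' returns first truthy value (13, which is int)

int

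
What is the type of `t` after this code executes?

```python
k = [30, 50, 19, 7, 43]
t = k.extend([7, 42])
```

list.extend() returns None

NoneType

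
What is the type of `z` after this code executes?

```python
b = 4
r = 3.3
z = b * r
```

int * float returns float (4 * 3.3 = 13.2)

float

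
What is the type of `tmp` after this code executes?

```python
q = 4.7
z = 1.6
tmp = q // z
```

float // float returns float (floor division preserves float type)

float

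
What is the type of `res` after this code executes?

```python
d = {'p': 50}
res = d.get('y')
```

dict.get() returns None when key 'y' is not found and no default given

NoneType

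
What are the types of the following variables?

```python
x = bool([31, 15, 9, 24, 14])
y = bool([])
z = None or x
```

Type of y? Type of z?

bool() returns bool; None or <bool> returns the bool

bool, bool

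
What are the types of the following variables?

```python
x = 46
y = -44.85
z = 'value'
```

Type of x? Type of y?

x is int; y is float

int, float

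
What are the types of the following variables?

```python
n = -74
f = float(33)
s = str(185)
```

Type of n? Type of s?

n is int; s is str

int, str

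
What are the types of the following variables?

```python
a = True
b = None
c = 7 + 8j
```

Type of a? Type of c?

a is bool; c is complex

bool, complex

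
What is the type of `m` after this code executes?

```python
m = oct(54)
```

oct() returns str representation

str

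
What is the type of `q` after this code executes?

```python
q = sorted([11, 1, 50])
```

sorted() always returns list

list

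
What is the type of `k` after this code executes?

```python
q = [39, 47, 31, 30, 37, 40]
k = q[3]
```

Indexing a list of ints returns int (q[3] = 30)

int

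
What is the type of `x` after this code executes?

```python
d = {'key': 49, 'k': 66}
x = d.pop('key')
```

dict.pop() returns the value (int)

int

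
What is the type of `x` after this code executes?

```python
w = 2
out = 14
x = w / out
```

int / int always returns float in Python 3 (2 / 14 = 0.142857)

float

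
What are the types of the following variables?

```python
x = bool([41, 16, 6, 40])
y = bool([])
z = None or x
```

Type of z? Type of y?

None or <bool> returns the bool; bool() returns bool

bool, bool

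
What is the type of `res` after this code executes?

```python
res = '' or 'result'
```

'or' returns first truthy value ('result', which is str)

str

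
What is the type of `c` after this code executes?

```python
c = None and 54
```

'and' returns first falsy value (None)

NoneType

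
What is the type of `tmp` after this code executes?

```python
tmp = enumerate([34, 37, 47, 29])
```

enumerate() returns an enumerate iterator object

enumerate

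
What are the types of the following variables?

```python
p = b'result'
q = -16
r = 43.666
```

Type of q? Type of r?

q is int; r is float

int, float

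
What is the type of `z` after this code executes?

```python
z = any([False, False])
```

any() returns bool

bool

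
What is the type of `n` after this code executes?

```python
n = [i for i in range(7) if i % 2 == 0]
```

A list comprehension [...] produces a list

list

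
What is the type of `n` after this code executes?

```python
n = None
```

None has type NoneType

NoneType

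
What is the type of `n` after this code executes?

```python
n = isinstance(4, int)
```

isinstance() returns bool

bool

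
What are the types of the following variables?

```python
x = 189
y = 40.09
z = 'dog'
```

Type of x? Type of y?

x is int; y is float

int, float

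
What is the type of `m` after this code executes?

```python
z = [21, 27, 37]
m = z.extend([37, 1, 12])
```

list.extend() returns None

NoneType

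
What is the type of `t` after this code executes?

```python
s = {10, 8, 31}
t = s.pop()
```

Popping from a set of ints returns int

int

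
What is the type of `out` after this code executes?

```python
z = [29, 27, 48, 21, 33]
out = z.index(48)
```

list.index() returns int

int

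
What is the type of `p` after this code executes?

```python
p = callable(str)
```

callable() returns bool

bool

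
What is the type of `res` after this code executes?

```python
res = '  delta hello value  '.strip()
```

str.strip() returns str

str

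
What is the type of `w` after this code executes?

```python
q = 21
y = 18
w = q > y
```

Comparison operators return bool

bool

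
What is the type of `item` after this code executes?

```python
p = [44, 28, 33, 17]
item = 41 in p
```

'in' operator returns bool

bool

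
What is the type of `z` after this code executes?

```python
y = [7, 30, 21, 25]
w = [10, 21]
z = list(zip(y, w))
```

list(zip(...)) returns a list of tuples

list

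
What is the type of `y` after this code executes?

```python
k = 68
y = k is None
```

'is' comparison returns bool

bool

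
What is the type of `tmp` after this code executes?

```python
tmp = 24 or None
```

'or' returns first truthy value (24, int)

int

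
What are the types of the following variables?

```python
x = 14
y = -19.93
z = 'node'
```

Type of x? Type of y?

x is int; y is float

int, float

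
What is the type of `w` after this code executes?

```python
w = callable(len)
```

callable() returns bool

bool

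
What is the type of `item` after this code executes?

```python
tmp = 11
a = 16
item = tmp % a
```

int % int returns int (11 % 16 = 11)

int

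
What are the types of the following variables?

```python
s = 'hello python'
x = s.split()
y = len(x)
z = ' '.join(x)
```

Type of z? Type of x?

str.join() returns str; str.split() returns list

str, list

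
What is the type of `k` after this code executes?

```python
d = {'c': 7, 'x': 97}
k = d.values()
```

.values() returns a dict_values view object

dict_values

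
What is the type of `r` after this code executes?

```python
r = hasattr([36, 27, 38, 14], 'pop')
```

hasattr() returns bool

bool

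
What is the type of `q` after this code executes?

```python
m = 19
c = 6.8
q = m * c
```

int * float returns float (19 * 6.8 = 129.2)

float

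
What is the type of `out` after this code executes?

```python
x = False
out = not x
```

'not' always returns bool

bool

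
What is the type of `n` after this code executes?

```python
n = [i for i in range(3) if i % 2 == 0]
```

A list comprehension [...] produces a list

list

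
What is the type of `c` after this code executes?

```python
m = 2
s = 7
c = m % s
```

int % int returns int (2 % 7 = 2)

int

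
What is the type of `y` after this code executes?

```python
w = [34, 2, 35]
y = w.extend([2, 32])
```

list.extend() returns None

NoneType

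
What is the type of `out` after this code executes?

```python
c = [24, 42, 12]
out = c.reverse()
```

list.reverse() returns None

NoneType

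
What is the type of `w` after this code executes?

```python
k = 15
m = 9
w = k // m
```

int // int returns int (15 // 9 = 1)

int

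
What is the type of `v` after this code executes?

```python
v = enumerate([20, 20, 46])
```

enumerate() returns an enumerate iterator object

enumerate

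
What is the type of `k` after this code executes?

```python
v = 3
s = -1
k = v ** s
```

int ** negative int returns float

float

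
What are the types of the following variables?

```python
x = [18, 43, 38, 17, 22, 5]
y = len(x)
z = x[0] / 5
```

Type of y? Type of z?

len() returns int; int / int returns float

int, float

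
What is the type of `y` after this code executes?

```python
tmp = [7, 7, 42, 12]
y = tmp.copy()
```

list.copy() returns list

list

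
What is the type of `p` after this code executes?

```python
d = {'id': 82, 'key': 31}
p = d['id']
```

Accessing dict[str, int] with key 'id' returns int value 82

int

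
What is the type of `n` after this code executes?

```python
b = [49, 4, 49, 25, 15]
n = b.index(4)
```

list.index() returns int

int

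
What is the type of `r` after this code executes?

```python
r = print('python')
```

print() returns None

NoneType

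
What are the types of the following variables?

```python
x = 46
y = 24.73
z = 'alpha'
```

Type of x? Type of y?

x is int; y is float

int, float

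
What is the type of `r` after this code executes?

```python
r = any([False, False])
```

any() returns bool

bool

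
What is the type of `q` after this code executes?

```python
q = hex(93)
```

hex() returns str representation

str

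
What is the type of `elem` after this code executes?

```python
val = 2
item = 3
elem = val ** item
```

int ** positive int returns int (2 ** 3 = 8)

int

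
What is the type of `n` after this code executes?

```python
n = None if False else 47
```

Ternary: condition is False, else branch (47) taken → int

int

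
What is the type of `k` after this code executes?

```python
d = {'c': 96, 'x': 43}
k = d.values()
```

.values() returns a dict_values view object

dict_values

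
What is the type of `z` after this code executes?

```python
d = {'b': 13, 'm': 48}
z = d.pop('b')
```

dict.pop() returns the value (int)

int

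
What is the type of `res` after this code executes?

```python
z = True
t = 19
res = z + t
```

bool + int returns int (True is 1, so 1 + 19 = 20)

int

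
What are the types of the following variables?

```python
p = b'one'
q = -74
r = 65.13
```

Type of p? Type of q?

p is bytes; q is int

bytes, int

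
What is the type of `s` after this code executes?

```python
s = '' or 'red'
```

'or' returns first truthy value ('red', which is str)

str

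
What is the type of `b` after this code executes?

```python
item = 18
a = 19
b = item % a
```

int % int returns int (18 % 19 = 18)

int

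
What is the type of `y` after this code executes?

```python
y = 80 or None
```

'or' returns first truthy value (80, int)

int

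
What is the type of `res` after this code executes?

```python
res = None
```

None has type NoneType

NoneType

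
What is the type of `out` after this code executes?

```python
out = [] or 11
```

'or' returns first truthy value (11, which is int)

int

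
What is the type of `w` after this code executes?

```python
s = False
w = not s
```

'not' always returns bool

bool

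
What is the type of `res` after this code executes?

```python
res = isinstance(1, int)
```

isinstance() returns bool

bool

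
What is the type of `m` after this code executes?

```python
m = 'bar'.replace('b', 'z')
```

str.replace() returns str

str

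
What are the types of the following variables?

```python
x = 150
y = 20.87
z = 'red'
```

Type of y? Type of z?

y is float; z is str

float, str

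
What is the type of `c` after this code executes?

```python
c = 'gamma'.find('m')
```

str.find() returns int (index, or -1)

int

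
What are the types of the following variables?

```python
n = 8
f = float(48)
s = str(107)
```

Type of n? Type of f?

n is int; f is float

int, float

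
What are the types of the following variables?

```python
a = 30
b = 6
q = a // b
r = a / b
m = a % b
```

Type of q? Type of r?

int // int returns int; int / int returns float

int, float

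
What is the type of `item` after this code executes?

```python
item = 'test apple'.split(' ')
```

str.split() returns list

list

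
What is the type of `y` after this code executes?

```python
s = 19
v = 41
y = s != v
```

Comparison operators return bool

bool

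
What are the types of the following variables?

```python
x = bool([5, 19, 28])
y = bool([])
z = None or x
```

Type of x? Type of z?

bool() returns bool; None or <bool> returns the bool

bool, bool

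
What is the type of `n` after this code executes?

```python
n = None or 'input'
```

'or' with None returns the other value ('input', str)

str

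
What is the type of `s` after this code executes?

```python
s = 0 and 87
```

'and' returns the first falsy value (0, which is int)

int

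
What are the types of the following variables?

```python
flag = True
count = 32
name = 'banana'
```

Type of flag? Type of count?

flag is bool; count is int

bool, int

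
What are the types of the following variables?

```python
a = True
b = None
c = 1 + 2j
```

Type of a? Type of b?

a is bool; b is NoneType

bool, NoneType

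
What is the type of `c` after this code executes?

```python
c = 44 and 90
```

'and' returns the last value when all truthy (90, which is int)

int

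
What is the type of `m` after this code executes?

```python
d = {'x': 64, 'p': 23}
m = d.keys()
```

.keys() returns a dict_keys view object

dict_keys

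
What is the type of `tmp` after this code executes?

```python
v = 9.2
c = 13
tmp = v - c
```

float - int returns float (9.2 - 13 = -3.8)

float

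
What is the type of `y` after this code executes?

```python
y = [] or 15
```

'or' returns first truthy value (15, which is int)

int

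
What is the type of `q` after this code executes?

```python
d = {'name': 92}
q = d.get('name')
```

dict.get() returns the value (int) when key is found

int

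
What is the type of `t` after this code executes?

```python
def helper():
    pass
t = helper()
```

A function with no return statement returns None

NoneType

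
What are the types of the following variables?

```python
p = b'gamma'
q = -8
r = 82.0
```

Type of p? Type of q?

p is bytes; q is int

bytes, int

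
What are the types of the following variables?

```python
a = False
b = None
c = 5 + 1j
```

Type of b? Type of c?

b is NoneType; c is complex

NoneType, complex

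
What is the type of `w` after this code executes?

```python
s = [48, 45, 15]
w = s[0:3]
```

Slicing a list always returns a list

list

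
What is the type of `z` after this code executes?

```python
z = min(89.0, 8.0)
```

min() of floats returns float

float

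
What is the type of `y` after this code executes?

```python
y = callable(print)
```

callable() returns bool

bool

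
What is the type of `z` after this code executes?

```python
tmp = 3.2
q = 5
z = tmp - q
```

float - int returns float (3.2 - 5 = -1.8)

float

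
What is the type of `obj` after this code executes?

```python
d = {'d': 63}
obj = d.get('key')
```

dict.get() returns None when key 'key' is not found and no default given

NoneType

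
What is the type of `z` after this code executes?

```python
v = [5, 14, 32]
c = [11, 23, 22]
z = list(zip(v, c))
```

list(zip(...)) returns a list of tuples

list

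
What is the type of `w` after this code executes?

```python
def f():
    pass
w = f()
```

A function with no return statement returns None

NoneType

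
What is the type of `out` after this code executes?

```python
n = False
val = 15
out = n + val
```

bool + int returns int (False is 0, so 0 + 15 = 15)

int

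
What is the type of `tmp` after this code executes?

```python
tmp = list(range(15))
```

list(range(...)) returns list

list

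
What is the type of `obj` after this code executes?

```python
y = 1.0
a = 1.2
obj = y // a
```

float // float returns float (floor division preserves float type)

float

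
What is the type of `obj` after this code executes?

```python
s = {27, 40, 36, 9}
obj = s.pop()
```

Popping from a set of ints returns int

int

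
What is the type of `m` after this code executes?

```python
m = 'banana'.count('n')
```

str.count() returns int

int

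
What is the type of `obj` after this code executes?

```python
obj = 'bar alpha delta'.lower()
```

str.lower() returns str

str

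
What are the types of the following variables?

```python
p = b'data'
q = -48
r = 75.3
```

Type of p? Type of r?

p is bytes; r is float

bytes, float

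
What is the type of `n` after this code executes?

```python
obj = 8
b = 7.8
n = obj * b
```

int * float returns float (8 * 7.8 = 62.4)

float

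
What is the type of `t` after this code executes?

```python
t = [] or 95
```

'or' returns first truthy value (95, which is int)

int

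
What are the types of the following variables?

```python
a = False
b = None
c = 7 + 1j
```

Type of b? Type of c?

b is NoneType; c is complex

NoneType, complex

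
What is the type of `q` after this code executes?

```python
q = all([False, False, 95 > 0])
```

all() returns bool

bool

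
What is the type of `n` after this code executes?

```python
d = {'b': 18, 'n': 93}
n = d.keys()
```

.keys() returns a dict_keys view object

dict_keys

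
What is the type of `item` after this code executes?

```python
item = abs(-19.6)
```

abs() of float returns float

float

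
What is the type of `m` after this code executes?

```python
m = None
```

None has type NoneType

NoneType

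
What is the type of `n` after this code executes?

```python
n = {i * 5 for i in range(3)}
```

A set comprehension {expr for x in iterable} produces a set

set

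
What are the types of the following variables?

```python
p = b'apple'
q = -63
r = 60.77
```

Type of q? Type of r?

q is int; r is float

int, float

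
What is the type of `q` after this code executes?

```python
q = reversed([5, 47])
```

reversed() on a list returns a list_reverseiterator

list_reverseiterator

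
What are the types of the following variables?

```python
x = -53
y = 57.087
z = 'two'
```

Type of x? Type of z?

x is int; z is str

int, str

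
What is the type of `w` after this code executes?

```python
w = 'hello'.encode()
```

str.encode() returns bytes

bytes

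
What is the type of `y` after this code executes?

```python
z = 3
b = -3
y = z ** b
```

int ** negative int returns float

float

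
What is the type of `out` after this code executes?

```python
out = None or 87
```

'or' with None returns the other value (87, int)

int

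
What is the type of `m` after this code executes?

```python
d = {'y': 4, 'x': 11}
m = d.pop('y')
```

dict.pop() returns the value (int)

int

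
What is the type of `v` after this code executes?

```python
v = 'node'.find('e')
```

str.find() returns int (index, or -1)

int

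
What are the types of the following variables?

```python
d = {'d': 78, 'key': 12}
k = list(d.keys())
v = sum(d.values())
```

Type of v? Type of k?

sum of int values returns int; list(...) returns list

int, list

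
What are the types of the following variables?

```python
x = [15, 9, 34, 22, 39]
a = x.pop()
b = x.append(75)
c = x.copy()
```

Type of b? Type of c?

list.append() returns None; list.copy() returns list

NoneType, list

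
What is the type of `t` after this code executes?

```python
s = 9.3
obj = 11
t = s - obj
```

float - int returns float (9.3 - 11 = -1.7)

float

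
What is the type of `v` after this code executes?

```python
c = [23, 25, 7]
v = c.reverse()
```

list.reverse() returns None

NoneType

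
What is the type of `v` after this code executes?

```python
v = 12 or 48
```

'or' returns the first truthy value (12, which is int)

int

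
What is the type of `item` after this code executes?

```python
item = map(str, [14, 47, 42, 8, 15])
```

map() returns a map iterator object

map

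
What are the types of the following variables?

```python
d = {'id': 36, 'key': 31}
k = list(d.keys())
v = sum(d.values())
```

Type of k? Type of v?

list(...) returns list; sum of int values returns int

list, int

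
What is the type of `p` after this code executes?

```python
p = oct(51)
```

oct() returns str representation

str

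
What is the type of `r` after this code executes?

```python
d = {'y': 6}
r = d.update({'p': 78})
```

dict.update() returns None

NoneType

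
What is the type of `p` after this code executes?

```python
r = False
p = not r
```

'not' always returns bool

bool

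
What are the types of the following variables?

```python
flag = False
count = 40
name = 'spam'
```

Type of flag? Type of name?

flag is bool; name is str

bool, str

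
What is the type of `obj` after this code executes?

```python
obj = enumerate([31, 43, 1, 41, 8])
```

enumerate() returns an enumerate iterator object

enumerate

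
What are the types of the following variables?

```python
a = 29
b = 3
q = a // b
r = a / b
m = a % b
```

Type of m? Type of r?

int % int returns int; int / int returns float

int, float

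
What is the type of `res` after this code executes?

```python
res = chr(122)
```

chr() returns str (single character)

str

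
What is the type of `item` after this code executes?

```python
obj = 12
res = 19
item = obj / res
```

int / int always returns float in Python 3 (12 / 19 = 0.631579)

float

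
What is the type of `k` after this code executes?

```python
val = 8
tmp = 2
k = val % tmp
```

int % int returns int (8 % 2 = 0)

int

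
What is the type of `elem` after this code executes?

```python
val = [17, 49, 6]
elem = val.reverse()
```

list.reverse() returns None

NoneType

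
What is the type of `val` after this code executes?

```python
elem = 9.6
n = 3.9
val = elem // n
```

float // float returns float (floor division preserves float type)

float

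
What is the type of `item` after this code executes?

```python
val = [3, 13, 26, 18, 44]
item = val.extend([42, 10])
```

list.extend() returns None

NoneType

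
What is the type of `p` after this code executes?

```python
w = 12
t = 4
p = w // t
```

int // int returns int (12 // 4 = 3)

int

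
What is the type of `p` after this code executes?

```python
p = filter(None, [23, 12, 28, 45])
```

filter() returns a filter iterator object

filter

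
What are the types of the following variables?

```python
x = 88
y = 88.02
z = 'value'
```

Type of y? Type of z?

y is float; z is str

float, str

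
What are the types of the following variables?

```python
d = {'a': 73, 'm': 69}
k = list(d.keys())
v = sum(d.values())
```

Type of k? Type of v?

list(...) returns list; sum of int values returns int

list, int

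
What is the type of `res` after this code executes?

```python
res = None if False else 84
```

Ternary: condition is False, else branch (84) taken → int

int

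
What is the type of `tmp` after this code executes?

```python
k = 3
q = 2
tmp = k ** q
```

int ** positive int returns int (3 ** 2 = 9)

int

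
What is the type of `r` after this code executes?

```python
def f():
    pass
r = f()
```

A function with no return statement returns None

NoneType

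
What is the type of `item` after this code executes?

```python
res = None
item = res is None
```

'is' comparison returns bool

bool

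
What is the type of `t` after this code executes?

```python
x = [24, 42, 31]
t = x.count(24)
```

list.count() returns int

int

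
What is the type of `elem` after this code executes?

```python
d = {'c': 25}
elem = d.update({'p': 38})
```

dict.update() returns None

NoneType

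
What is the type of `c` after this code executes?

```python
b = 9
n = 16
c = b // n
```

int // int returns int (9 // 16 = 0)

int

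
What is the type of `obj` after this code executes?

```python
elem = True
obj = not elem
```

'not' always returns bool

bool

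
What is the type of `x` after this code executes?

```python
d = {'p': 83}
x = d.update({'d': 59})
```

dict.update() returns None

NoneType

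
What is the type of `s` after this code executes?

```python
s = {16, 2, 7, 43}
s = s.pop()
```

Popping from a set of ints returns int

int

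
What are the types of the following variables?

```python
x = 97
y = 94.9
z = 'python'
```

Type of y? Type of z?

y is float; z is str

float, str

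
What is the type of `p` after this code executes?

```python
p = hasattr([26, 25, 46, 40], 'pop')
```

hasattr() returns bool

bool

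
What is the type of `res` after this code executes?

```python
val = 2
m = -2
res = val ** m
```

int ** negative int returns float

float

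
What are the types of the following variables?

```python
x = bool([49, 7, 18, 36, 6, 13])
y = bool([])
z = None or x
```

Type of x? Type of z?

bool() returns bool; None or <bool> returns the bool

bool, bool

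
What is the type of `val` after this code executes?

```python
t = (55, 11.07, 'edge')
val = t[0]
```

Index 0 of tuple is 55 which is int

int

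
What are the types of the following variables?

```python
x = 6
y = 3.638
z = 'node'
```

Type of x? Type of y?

x is int; y is float

int, float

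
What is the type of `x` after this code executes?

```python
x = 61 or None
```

'or' returns first truthy value (61, int)

int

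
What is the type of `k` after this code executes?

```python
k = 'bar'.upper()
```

str.upper() returns str

str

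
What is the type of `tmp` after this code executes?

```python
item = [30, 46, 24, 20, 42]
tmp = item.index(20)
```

list.index() returns int

int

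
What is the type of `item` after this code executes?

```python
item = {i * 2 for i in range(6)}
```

A set comprehension {expr for x in iterable} produces a set

set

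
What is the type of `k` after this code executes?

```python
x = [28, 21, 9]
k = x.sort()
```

list.sort() returns None (sorts in place)

NoneType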